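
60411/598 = 4647/46  =  101.02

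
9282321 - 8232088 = 1050233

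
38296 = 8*4787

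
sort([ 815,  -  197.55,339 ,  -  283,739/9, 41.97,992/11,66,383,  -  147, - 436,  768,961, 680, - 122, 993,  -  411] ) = [ - 436,- 411, - 283, - 197.55, -147, -122,  41.97,66, 739/9,992/11,339,383,  680, 768, 815,961,993 ] 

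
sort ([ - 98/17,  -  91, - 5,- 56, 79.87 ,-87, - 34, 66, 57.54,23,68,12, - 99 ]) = [ - 99,-91, - 87, - 56,-34, - 98/17,-5,12,23,57.54,66,68,79.87]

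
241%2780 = 241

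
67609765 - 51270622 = 16339143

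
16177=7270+8907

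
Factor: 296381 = 19^2*821^1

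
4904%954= 134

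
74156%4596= 620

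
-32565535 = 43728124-76293659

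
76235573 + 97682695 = 173918268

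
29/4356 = 29/4356 = 0.01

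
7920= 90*88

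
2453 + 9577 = 12030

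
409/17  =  24+1/17 = 24.06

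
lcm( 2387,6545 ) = 202895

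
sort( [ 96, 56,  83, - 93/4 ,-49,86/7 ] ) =[ - 49, - 93/4, 86/7, 56, 83, 96 ]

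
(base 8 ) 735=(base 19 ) 162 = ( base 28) h1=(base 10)477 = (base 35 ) DM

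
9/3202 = 9/3202 = 0.00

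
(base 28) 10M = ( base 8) 1446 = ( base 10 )806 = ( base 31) q0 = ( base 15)38B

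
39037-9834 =29203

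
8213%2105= 1898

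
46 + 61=107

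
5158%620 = 198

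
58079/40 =1451 + 39/40 = 1451.97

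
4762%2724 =2038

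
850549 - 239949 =610600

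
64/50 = 1 + 7/25  =  1.28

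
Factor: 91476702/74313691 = 2^1*3^4*564671^1 * 74313691^( - 1)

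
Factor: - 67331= - 11^1*6121^1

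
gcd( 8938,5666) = 2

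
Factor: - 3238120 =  - 2^3*5^1*80953^1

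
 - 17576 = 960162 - 977738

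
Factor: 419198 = 2^1 * 13^1*23^1*701^1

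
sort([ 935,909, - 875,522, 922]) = [ - 875, 522, 909, 922,  935] 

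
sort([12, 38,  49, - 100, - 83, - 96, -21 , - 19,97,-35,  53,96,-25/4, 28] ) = [  -  100,-96,-83, - 35,-21,-19,-25/4,12,28,38, 49, 53 , 96,97]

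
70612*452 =31916624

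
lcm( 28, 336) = 336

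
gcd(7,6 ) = 1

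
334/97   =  334/97 =3.44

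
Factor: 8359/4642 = 2^( - 1)*11^( - 1)*13^1*211^(- 1)*643^1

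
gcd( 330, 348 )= 6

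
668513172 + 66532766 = 735045938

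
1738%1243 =495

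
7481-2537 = 4944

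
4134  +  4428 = 8562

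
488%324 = 164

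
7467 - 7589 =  - 122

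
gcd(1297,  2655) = 1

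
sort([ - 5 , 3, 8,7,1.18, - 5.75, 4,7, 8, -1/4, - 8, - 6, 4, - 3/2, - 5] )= [  -  8, - 6, -5.75,  -  5, - 5, - 3/2 , - 1/4, 1.18, 3  ,  4, 4,7,7, 8, 8]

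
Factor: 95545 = 5^1*97^1*197^1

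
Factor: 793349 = 607^1*1307^1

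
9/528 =3/176 = 0.02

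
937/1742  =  937/1742  =  0.54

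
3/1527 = 1/509 = 0.00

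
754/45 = 16 + 34/45 = 16.76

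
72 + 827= 899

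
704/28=25 + 1/7 =25.14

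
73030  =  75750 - 2720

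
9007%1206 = 565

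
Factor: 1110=2^1 * 3^1 * 5^1*37^1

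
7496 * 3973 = 29781608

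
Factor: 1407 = 3^1 * 7^1*67^1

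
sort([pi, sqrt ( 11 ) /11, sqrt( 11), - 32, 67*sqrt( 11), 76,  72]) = [ - 32 , sqrt (11 )/11 , pi, sqrt (11), 72, 76,67 * sqrt(11)] 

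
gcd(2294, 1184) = 74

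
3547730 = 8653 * 410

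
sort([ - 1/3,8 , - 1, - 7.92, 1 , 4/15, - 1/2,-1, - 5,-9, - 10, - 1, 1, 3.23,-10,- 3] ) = [ - 10, - 10,-9,-7.92, - 5, - 3, - 1, - 1, - 1, - 1/2,  -  1/3, 4/15, 1, 1, 3.23,8] 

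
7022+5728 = 12750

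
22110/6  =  3685 = 3685.00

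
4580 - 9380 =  - 4800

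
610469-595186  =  15283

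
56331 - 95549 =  - 39218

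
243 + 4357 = 4600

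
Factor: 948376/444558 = 2^2* 3^( - 1)*11^1*13^1*829^1 *74093^(-1)= 474188/222279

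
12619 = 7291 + 5328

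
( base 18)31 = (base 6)131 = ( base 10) 55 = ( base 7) 106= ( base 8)67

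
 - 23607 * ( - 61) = 1440027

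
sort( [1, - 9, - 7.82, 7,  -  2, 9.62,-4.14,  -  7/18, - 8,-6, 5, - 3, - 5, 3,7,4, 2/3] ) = [-9 , - 8,-7.82,-6, - 5,-4.14, - 3,-2, - 7/18 , 2/3,1,3,4,  5,7,  7,9.62 ]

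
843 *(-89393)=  - 75358299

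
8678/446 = 19 +102/223 = 19.46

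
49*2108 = 103292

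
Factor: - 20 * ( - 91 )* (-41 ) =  - 2^2*5^1*7^1*13^1*41^1=-74620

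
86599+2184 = 88783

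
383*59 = 22597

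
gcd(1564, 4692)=1564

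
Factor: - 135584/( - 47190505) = 2^5 *5^( - 1)*19^1*71^( - 1)*223^1*307^(  -  1)*433^( - 1)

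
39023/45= 39023/45  =  867.18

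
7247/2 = 3623+ 1/2 = 3623.50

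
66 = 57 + 9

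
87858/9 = 9762 = 9762.00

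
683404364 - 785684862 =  - 102280498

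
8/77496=1/9687 = 0.00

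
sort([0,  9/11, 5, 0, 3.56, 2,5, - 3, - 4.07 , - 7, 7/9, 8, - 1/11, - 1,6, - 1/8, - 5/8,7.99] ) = [ - 7 , - 4.07, - 3,-1, - 5/8,  -  1/8 , - 1/11, 0, 0, 7/9, 9/11,2, 3.56, 5, 5,6 , 7.99, 8]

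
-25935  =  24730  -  50665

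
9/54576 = 1/6064  =  0.00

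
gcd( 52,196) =4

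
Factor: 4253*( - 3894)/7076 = - 8280591/3538 = - 2^ ( -1)*3^1*11^1*29^(  -  1 )*59^1*61^( -1 )* 4253^1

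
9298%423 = 415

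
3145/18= 3145/18 = 174.72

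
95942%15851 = 836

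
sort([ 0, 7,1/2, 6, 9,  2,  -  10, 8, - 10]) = [-10,  -  10  ,  0, 1/2, 2, 6, 7,  8, 9] 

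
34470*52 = 1792440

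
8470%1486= 1040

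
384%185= 14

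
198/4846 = 99/2423 = 0.04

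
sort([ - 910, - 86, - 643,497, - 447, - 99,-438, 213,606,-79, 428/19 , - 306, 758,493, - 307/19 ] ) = [ - 910, - 643, - 447, - 438,-306,-99 ,- 86, - 79, - 307/19,428/19,213, 493, 497,606,758]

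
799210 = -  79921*(-10)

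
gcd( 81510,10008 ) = 6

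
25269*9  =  227421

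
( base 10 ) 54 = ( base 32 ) 1m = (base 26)22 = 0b110110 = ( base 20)2e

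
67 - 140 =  - 73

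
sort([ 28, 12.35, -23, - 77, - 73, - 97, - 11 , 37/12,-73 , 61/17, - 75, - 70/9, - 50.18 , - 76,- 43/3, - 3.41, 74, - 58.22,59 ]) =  [ - 97,  -  77, - 76, - 75, - 73, - 73, - 58.22, - 50.18, - 23,-43/3, - 11, - 70/9,  -  3.41, 37/12, 61/17, 12.35,  28,  59,74 ] 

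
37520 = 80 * 469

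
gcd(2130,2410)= 10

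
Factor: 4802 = 2^1 * 7^4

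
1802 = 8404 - 6602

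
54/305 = 54/305=0.18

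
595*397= 236215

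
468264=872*537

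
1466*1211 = 1775326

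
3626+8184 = 11810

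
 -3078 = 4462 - 7540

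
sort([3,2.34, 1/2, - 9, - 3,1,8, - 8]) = [ - 9, - 8, - 3,  1/2,1,2.34, 3,8]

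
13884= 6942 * 2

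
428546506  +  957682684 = 1386229190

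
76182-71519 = 4663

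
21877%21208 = 669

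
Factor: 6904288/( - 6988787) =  - 2^5*13^ ( - 1 )  *359^1 *601^1* 537599^( - 1)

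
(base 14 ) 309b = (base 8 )20261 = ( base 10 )8369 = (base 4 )2002301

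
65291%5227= 2567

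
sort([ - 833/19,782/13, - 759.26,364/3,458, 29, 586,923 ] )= [ - 759.26, - 833/19,29,782/13,364/3,458,586 , 923 ]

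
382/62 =6 + 5/31=6.16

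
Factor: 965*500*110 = 53075000 = 2^3*5^5*11^1*193^1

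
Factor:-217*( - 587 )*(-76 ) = - 2^2*7^1  *  19^1*31^1*587^1= - 9680804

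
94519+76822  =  171341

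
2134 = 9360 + -7226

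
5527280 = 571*9680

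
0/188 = 0 = 0.00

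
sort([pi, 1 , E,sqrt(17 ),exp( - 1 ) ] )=[ exp( - 1),  1,  E , pi,sqrt( 17) ] 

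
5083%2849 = 2234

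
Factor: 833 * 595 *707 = 5^1 * 7^4 * 17^2 * 101^1 = 350413945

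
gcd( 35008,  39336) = 8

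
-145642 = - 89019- 56623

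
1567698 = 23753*66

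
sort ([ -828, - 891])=[-891, - 828 ] 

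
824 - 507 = 317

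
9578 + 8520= 18098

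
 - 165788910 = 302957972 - 468746882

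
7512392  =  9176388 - 1663996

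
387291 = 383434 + 3857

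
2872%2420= 452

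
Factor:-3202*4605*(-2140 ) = 2^3*3^1 * 5^2 * 107^1 * 307^1 * 1601^1 =31554749400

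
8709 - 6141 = 2568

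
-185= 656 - 841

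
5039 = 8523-3484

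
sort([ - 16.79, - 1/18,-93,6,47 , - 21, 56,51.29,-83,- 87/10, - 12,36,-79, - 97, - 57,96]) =[ -97,  -  93,  -  83, - 79,  -  57,- 21,-16.79 ,-12,-87/10,-1/18,6, 36, 47,51.29, 56, 96]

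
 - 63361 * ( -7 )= 443527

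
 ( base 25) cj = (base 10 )319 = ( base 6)1251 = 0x13F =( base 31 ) a9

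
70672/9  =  7852 + 4/9  =  7852.44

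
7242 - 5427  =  1815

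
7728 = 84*92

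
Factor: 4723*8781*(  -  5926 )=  - 245767000938 = -2^1*3^1*2927^1 * 2963^1*4723^1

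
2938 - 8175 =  - 5237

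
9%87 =9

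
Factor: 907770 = 2^1*3^1*5^1*30259^1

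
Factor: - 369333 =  - 3^3*13679^1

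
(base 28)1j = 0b101111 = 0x2f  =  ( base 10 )47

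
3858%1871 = 116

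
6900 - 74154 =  - 67254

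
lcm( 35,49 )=245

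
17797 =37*481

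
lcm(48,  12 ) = 48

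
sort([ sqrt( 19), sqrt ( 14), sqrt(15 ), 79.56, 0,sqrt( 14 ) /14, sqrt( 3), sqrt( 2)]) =[ 0,sqrt( 14) /14, sqrt( 2), sqrt (3 ), sqrt (14), sqrt( 15 ),sqrt( 19 ),79.56 ]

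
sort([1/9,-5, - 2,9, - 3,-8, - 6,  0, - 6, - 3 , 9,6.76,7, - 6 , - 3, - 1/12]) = [-8, - 6, -6, - 6, - 5, - 3, - 3, - 3, - 2, - 1/12,0 , 1/9, 6.76, 7, 9,9 ] 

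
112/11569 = 112/11569 = 0.01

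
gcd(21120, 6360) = 120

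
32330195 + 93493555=125823750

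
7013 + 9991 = 17004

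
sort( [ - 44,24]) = [-44,24]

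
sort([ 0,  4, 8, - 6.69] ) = [ - 6.69 , 0, 4, 8]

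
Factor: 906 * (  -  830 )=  - 2^2*3^1*5^1*83^1 * 151^1 = -  751980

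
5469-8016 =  - 2547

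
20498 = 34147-13649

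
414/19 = 21 + 15/19 = 21.79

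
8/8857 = 8/8857= 0.00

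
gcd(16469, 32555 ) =383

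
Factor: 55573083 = 3^2*23^1*67^1*4007^1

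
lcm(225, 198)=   4950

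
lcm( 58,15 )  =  870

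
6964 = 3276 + 3688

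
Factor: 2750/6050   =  5^1*11^ ( - 1) = 5/11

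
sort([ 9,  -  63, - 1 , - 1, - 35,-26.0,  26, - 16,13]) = [ - 63,-35, - 26.0, - 16 , - 1,  -  1,  9,13, 26 ] 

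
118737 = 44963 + 73774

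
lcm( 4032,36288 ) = 36288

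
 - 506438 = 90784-597222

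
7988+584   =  8572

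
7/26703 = 7/26703 = 0.00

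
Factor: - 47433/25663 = -3^1*11^( - 1 )*97^1*163^1*2333^(-1) 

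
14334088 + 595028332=609362420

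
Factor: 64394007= 3^1*29^1*740161^1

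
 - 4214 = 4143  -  8357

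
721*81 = 58401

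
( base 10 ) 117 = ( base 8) 165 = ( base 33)3I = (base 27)49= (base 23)52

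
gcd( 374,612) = 34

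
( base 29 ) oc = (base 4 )23010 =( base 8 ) 1304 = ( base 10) 708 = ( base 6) 3140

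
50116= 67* 748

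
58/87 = 2/3 = 0.67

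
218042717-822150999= -604108282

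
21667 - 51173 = -29506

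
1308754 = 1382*947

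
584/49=11 + 45/49 = 11.92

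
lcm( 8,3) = 24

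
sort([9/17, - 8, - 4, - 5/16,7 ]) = [ - 8, - 4, - 5/16,9/17 , 7]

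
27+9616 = 9643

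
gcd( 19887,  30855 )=3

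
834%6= 0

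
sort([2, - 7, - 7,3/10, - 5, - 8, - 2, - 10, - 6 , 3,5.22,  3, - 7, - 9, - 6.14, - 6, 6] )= [ - 10, - 9, - 8, - 7, - 7, - 7, - 6.14 , - 6,  -  6 , - 5, - 2,  3/10,2, 3, 3,  5.22, 6 ]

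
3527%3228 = 299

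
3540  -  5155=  -1615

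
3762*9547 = 35915814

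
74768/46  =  1625 + 9/23 = 1625.39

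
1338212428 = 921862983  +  416349445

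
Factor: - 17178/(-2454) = 7 = 7^1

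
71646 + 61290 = 132936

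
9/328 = 9/328 = 0.03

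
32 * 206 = 6592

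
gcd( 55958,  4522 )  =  14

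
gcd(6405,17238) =3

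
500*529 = 264500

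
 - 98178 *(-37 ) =3632586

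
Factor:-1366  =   - 2^1*683^1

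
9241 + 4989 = 14230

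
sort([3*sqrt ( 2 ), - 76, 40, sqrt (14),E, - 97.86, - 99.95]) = [ - 99.95, - 97.86,  -  76, E, sqrt(  14), 3*sqrt(2),  40]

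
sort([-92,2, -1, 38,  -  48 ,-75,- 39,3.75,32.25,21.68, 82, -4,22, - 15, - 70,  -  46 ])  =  [ - 92, - 75, - 70,- 48,  -  46,-39,-15,-4, -1,2,3.75,21.68,22,32.25, 38,82]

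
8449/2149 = 1207/307 = 3.93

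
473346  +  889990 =1363336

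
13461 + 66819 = 80280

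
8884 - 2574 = 6310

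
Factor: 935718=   2^1*3^1*7^1 *22279^1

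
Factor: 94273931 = 43^1*2192417^1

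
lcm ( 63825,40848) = 1021200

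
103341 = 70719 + 32622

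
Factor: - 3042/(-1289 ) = 2^1*3^2*13^2*1289^( - 1 )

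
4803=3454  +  1349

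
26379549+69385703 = 95765252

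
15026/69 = 217 + 53/69 = 217.77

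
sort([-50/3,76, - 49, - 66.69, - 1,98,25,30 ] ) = [ - 66.69, - 49, - 50/3, - 1, 25, 30,76, 98] 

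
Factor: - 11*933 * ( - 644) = 2^2*  3^1*7^1*11^1*23^1*311^1 = 6609372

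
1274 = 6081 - 4807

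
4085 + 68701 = 72786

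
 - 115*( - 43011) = 4946265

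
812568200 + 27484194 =840052394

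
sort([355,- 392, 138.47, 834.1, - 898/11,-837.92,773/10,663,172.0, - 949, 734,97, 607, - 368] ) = [ - 949, - 837.92, -392, - 368, - 898/11, 773/10, 97,  138.47,172.0, 355 , 607,663,734, 834.1]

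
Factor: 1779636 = 2^2*3^1  *  148303^1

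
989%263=200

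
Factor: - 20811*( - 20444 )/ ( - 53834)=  - 2^1*3^1*7^1*11^( - 1 ) * 19^1* 269^1*991^1*2447^ (  -  1 ) = -212730042/26917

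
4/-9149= - 1 + 9145/9149 = -0.00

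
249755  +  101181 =350936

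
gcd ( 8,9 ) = 1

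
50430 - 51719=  - 1289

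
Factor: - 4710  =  -2^1*3^1*5^1*157^1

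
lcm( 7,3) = 21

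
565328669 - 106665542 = 458663127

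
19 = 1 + 18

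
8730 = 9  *970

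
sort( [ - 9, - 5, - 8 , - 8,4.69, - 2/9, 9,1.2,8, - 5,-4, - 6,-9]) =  [  -  9, - 9, - 8, - 8, - 6 , - 5, - 5, -4, - 2/9,1.2, 4.69, 8,  9]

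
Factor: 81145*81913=5^1*13^1 * 6301^1*16229^1  =  6646830385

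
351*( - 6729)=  - 2361879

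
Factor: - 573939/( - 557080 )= 2^( - 3 )*3^3*5^(-1 )*19^( - 1)*29^1 = 783/760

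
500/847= 500/847 = 0.59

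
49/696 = 49/696 = 0.07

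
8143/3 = 8143/3 = 2714.33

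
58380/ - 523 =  - 112 + 196/523 = - 111.63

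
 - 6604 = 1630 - 8234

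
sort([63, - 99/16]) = [  -  99/16,63 ]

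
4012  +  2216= 6228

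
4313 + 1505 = 5818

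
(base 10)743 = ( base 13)452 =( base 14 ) 3B1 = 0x2e7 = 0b1011100111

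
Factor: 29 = 29^1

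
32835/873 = 37+ 178/291 = 37.61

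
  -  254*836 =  - 212344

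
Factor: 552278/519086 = 599/563 =563^( - 1)*599^1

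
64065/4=64065/4 = 16016.25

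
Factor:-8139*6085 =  - 49525815 = - 3^1*5^1*1217^1*2713^1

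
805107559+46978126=852085685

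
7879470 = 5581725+2297745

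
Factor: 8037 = 3^2*19^1*47^1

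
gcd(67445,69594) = 7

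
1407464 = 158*8908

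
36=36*1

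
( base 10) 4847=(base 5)123342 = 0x12EF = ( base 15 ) 1682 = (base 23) 93h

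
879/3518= 879/3518 = 0.25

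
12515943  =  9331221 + 3184722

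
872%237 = 161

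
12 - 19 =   -  7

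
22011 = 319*69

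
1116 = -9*(-124 ) 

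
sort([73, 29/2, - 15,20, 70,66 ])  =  [ - 15, 29/2, 20 , 66 , 70, 73]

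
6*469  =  2814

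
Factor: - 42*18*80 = - 60480 = -  2^6*3^3*5^1*7^1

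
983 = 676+307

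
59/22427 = 59/22427  =  0.00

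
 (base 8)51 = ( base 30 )1b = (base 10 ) 41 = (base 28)1d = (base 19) 23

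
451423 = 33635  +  417788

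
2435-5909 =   -  3474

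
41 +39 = 80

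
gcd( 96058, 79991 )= 1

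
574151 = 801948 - 227797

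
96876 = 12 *8073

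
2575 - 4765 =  - 2190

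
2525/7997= 2525/7997 =0.32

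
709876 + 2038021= 2747897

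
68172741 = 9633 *7077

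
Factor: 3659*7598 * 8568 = 2^4*3^2 * 7^1* 17^1*29^1*131^1 *3659^1= 238199670576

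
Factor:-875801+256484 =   -  619317 = - 3^2*68813^1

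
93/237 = 31/79 = 0.39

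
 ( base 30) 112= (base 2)1110100100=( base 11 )778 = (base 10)932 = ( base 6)4152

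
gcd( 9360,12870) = 1170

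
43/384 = 43/384= 0.11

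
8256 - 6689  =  1567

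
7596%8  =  4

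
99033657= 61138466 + 37895191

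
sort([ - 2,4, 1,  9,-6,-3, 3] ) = [ - 6, - 3, - 2, 1,3, 4, 9] 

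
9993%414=57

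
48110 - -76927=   125037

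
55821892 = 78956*707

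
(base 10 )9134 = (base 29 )AOS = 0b10001110101110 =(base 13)4208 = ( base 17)1ea5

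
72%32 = 8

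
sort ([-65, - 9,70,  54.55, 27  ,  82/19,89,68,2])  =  [-65,-9 , 2, 82/19,27,  54.55,68,70,89 ] 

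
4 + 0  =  4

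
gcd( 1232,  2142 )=14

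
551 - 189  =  362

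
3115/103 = 30+25/103 = 30.24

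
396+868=1264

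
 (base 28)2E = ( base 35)20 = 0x46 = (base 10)70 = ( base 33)24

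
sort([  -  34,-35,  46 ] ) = [-35, -34 , 46]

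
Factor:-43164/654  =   -2^1*3^1*11^1 = - 66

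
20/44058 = 10/22029= 0.00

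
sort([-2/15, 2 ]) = [ - 2/15,2 ]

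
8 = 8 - 0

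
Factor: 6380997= 3^1*7^1 * 113^1*2689^1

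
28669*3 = 86007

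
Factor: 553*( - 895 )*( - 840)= 415745400 = 2^3*3^1*5^2*7^2*79^1 * 179^1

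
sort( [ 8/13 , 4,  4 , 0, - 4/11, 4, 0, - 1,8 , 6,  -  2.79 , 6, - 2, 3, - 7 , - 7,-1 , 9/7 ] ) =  [  -  7 ,-7,- 2.79,-2, - 1,-1,  -  4/11, 0,  0, 8/13, 9/7 , 3,4,4,4,6, 6,  8] 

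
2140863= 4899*437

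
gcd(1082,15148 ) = 1082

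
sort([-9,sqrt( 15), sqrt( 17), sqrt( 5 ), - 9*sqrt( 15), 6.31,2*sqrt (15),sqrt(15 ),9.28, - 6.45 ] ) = [ - 9*sqrt( 15 ), - 9, - 6.45, sqrt (5), sqrt( 15), sqrt(15 ),sqrt( 17),6.31, 2*sqrt(15),9.28 ]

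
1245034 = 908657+336377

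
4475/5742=4475/5742 = 0.78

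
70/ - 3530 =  - 7/353=-0.02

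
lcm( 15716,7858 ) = 15716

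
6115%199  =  145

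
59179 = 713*83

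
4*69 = 276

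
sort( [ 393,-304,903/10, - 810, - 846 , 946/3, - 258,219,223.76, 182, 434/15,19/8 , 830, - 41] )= [ - 846,  -  810, - 304, - 258, - 41,19/8,434/15,  903/10,182,219,223.76,946/3,  393,830]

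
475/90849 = 475/90849 = 0.01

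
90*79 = 7110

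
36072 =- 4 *( - 9018)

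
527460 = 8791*60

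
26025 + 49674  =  75699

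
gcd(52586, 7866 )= 2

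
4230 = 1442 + 2788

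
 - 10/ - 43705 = 2/8741 = 0.00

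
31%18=13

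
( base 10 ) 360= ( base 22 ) g8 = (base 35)AA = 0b101101000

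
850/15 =56+2/3  =  56.67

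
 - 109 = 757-866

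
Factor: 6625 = 5^3* 53^1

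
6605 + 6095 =12700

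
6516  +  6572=13088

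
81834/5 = 16366+ 4/5  =  16366.80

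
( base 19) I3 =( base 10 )345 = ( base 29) BQ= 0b101011001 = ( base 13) 207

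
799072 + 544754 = 1343826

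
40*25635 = 1025400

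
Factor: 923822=2^1 * 59^1 * 7829^1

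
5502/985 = 5502/985 = 5.59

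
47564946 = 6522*7293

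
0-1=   -  1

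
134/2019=134/2019 = 0.07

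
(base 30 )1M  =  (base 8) 64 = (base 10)52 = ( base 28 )1O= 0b110100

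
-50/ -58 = 25/29 =0.86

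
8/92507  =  8/92507 = 0.00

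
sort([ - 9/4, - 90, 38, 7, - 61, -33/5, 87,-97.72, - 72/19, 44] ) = [ - 97.72, - 90, -61, - 33/5,  -  72/19 , - 9/4, 7, 38,  44,87 ] 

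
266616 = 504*529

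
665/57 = 11+2/3 =11.67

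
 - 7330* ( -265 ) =1942450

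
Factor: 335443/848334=2^( - 1) * 3^( - 1)*17^( - 1)*29^1*43^1*269^1*8317^(-1 ) 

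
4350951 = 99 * 43949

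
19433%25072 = 19433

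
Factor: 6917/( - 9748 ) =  - 2^( - 2 )*2437^( - 1)*6917^1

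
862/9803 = 862/9803 = 0.09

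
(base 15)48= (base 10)68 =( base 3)2112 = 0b1000100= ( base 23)2M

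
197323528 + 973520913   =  1170844441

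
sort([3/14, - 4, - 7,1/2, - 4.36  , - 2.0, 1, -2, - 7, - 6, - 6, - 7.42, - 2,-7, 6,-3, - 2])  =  [ - 7.42,- 7, - 7,  -  7, -6,  -  6, - 4.36, - 4,-3,  -  2.0, - 2,  -  2,  -  2, 3/14, 1/2, 1,  6]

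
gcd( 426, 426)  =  426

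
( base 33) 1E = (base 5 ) 142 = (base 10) 47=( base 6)115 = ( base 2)101111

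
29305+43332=72637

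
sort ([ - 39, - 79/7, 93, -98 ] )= [-98, - 39, - 79/7, 93]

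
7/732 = 7/732  =  0.01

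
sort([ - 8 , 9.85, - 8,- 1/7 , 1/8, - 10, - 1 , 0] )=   [-10,-8, - 8,-1,-1/7, 0 , 1/8, 9.85]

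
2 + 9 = 11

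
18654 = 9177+9477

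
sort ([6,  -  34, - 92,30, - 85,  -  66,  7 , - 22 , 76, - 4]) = [ - 92, - 85,  -  66 , - 34, - 22, - 4, 6,7,30,76]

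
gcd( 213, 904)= 1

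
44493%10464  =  2637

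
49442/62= 24721/31 = 797.45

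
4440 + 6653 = 11093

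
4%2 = 0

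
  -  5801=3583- 9384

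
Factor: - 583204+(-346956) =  - 930160 = -2^4*5^1 * 7^1 * 11^1  *151^1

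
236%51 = 32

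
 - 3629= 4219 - 7848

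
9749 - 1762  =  7987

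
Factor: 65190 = 2^1 * 3^1*5^1* 41^1*53^1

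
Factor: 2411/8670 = 2^( - 1 )*3^( - 1)*5^( - 1 )*17^( - 2 )*2411^1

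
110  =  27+83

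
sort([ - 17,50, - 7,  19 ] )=[ - 17, - 7, 19,  50 ]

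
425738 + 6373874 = 6799612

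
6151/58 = 106 + 3/58 = 106.05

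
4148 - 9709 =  - 5561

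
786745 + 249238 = 1035983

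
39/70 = 39/70 = 0.56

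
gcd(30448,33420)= 4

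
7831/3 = 2610 + 1/3 = 2610.33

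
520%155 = 55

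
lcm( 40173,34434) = 241038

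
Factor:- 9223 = -23^1* 401^1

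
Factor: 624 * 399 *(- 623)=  - 155112048 = -2^4  *3^2*7^2*13^1*19^1*89^1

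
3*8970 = 26910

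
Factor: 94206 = 2^1*3^1*7^1*2243^1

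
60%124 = 60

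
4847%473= 117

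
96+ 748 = 844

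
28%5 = 3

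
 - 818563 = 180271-998834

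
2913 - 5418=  - 2505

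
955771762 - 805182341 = 150589421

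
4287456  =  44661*96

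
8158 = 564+7594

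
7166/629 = 11 + 247/629 = 11.39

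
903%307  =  289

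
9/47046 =3/15682 = 0.00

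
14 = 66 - 52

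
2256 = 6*376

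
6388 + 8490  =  14878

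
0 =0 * 300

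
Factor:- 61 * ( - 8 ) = 488 = 2^3*61^1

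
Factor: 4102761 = 3^1*13^1*105199^1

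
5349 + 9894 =15243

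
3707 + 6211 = 9918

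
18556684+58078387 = 76635071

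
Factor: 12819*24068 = 2^2*3^1 *11^1*547^1*4273^1 = 308527692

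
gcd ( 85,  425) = 85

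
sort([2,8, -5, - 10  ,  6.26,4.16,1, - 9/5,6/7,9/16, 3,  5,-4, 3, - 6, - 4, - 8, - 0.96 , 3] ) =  [- 10, - 8,-6, - 5, - 4, - 4, - 9/5,-0.96,9/16,6/7 , 1,2,3,3,  3,4.16 , 5,6.26,8] 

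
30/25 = 6/5 = 1.20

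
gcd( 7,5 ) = 1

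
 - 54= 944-998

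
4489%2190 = 109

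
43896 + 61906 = 105802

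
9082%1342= 1030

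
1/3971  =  1/3971 = 0.00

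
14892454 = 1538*9683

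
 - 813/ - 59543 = 813/59543 = 0.01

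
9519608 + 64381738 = 73901346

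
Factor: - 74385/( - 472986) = 145/922= 2^( - 1)*5^1*29^1 * 461^ ( - 1) 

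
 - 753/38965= - 753/38965 = - 0.02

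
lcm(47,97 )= 4559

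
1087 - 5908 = -4821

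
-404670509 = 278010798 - 682681307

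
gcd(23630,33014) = 34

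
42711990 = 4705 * 9078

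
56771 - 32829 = 23942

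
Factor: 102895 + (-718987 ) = - 2^2*3^1*51341^1 = - 616092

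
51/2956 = 51/2956 = 0.02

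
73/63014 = 73/63014 = 0.00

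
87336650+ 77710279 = 165046929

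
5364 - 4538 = 826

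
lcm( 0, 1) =0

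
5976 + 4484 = 10460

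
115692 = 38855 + 76837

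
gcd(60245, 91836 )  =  1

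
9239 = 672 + 8567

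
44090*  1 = 44090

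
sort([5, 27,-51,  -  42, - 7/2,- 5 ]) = [ - 51, - 42,  -  5, - 7/2,5,27]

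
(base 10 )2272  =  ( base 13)105a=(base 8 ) 4340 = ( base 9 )3104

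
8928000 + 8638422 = 17566422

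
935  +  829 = 1764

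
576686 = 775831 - 199145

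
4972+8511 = 13483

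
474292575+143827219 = 618119794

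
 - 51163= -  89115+37952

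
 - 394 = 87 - 481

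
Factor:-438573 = -3^1*146191^1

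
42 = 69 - 27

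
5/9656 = 5/9656  =  0.00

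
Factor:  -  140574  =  -2^1 *3^1 *7^1*3347^1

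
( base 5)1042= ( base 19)7E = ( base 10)147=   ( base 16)93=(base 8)223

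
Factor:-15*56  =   - 840 = -2^3*3^1 * 5^1*7^1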